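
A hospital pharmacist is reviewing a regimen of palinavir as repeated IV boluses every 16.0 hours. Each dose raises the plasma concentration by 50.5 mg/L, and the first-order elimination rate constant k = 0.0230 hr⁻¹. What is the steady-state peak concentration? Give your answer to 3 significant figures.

164 mg/L

Fraction remaining after one interval: e^(−kτ) = e^(−0.02300 × 16.0) = 0.6921
R = 1 / (1 − 0.6921) = 3.248
Css,max = 50.5 × 3.248 ≈ 164 mg/L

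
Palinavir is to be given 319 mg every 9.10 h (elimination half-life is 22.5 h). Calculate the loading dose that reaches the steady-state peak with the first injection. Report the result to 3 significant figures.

1300 mg

k = ln 2 / 22.5 = 0.03081 h⁻¹
Accumulation ratio R = 1 / (1 − e^(−kτ)) = 1 / (1 − e^(−0.03081×9.10)) = 1 / (1 − 0.7555) = 4.090
Loading dose = maintenance dose × R = 319 × 4.090 ≈ 1300 mg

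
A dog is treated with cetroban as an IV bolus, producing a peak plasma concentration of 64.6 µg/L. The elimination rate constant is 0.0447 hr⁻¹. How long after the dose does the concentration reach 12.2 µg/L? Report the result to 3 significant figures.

37.3 hours

C(t) = C₀ e^(−kt)  ⇒  t = ln(C₀/C) / k
t = ln(64.6/12.2) / 0.04470 = 1.667 / 0.04470 ≈ 37.3 hours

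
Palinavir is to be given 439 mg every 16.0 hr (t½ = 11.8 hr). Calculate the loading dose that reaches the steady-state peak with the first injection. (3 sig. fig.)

720 mg

k = ln 2 / 11.8 = 0.05874 hr⁻¹
Accumulation ratio R = 1 / (1 − e^(−kτ)) = 1 / (1 − e^(−0.05874×16.0)) = 1 / (1 − 0.3907) = 1.641
Loading dose = maintenance dose × R = 439 × 1.641 ≈ 720 mg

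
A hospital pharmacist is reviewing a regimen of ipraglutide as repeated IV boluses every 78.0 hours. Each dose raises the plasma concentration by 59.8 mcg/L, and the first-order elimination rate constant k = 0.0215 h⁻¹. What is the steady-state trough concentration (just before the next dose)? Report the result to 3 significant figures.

Fraction remaining after one interval: e^(−kτ) = e^(−0.02150 × 78.0) = 0.1869
R = 1 / (1 − 0.1869) = 1.230
Css,max = 59.8 × 1.230 = 73.55 mcg/L
Css,min = Css,max × e^(−kτ) = 73.55 × 0.1869 ≈ 13.7 mcg/L

13.7 mcg/L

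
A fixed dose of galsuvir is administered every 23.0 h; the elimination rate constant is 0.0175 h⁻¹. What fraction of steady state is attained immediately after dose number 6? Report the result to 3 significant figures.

0.911

f_n = 1 − e^(−nkτ) = 1 − e^(−6 × 0.01750 × 23.0) = 1 − e^(−2.415) = 1 − 0.08937 ≈ 0.911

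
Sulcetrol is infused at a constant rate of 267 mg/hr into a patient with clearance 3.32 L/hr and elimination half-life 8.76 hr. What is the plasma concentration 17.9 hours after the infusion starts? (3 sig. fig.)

Css = rate / CL = 267 / 3.32 = 80.42 µg/mL
k = ln 2 / 8.76 = 0.07913 hr⁻¹
C(t) = Css (1 − e^(−kt)) = 80.42 × (1 − e^(−1.416)) = 80.42 × 0.7574 ≈ 60.9 µg/mL

60.9 µg/mL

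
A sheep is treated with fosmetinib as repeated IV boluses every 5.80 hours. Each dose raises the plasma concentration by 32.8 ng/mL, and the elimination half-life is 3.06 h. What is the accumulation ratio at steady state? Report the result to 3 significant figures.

k = ln 2 / 3.06 = 0.2265 h⁻¹
Fraction remaining after one interval: e^(−kτ) = e^(−0.2265 × 5.80) = 0.2688
R = 1 / (1 − 0.2688) = 1 / 0.7312 ≈ 1.37

1.37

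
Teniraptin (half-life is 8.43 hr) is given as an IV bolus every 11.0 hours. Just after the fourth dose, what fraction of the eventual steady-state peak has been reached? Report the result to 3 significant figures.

0.973

k = ln 2 / 8.43 = 0.08222 hr⁻¹
f_n = 1 − e^(−nkτ) = 1 − e^(−4 × 0.08222 × 11.0) = 1 − e^(−3.618) = 1 − 0.02684 ≈ 0.973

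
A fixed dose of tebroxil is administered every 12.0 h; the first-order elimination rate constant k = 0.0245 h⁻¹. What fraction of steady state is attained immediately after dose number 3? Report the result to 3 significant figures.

f_n = 1 − e^(−nkτ) = 1 − e^(−3 × 0.02450 × 12.0) = 1 − e^(−0.8820) = 1 − 0.4140 ≈ 0.586

0.586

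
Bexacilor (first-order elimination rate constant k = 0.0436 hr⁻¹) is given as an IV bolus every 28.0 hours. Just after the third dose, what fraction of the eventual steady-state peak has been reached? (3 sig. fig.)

f_n = 1 − e^(−nkτ) = 1 − e^(−3 × 0.04360 × 28.0) = 1 − e^(−3.662) = 1 − 0.02567 ≈ 0.974

0.974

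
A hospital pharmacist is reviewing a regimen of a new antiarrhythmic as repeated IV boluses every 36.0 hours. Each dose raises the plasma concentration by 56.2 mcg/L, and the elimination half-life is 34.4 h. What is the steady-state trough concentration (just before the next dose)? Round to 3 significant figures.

k = ln 2 / 34.4 = 0.02015 h⁻¹
Fraction remaining after one interval: e^(−kτ) = e^(−0.02015 × 36.0) = 0.4841
R = 1 / (1 − 0.4841) = 1.939
Css,max = 56.2 × 1.939 = 108.9 mcg/L
Css,min = Css,max × e^(−kτ) = 108.9 × 0.4841 ≈ 52.7 mcg/L

52.7 mcg/L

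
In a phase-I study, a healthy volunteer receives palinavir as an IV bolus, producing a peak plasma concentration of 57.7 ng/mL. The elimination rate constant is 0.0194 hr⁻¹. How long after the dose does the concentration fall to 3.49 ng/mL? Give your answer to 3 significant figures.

145 hours

C(t) = C₀ e^(−kt)  ⇒  t = ln(C₀/C) / k
t = ln(57.7/3.49) / 0.01940 = 2.805 / 0.01940 ≈ 145 hours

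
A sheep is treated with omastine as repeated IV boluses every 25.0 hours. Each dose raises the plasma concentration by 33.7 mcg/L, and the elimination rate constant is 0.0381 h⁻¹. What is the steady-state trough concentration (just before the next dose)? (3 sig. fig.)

21.2 mcg/L

Fraction remaining after one interval: e^(−kτ) = e^(−0.03810 × 25.0) = 0.3858
R = 1 / (1 − 0.3858) = 1.628
Css,max = 33.7 × 1.628 = 54.87 mcg/L
Css,min = Css,max × e^(−kτ) = 54.87 × 0.3858 ≈ 21.2 mcg/L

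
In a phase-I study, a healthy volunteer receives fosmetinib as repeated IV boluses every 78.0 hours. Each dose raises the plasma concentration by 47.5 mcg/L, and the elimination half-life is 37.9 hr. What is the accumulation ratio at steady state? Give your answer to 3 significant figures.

1.32

k = ln 2 / 37.9 = 0.01829 hr⁻¹
Fraction remaining after one interval: e^(−kτ) = e^(−0.01829 × 78.0) = 0.2401
R = 1 / (1 − 0.2401) = 1 / 0.7599 ≈ 1.32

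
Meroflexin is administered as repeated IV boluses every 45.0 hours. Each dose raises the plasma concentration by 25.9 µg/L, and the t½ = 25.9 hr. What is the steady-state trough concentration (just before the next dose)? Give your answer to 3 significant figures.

11.1 µg/L

k = ln 2 / 25.9 = 0.02676 hr⁻¹
Fraction remaining after one interval: e^(−kτ) = e^(−0.02676 × 45.0) = 0.2999
R = 1 / (1 − 0.2999) = 1.428
Css,max = 25.9 × 1.428 = 36.99 µg/L
Css,min = Css,max × e^(−kτ) = 36.99 × 0.2999 ≈ 11.1 µg/L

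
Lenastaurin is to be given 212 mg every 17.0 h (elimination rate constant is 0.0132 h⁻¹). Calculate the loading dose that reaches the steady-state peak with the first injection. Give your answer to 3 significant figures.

1050 mg

Accumulation ratio R = 1 / (1 − e^(−kτ)) = 1 / (1 − e^(−0.01320×17.0)) = 1 / (1 − 0.7990) = 4.975
Loading dose = maintenance dose × R = 212 × 4.975 ≈ 1050 mg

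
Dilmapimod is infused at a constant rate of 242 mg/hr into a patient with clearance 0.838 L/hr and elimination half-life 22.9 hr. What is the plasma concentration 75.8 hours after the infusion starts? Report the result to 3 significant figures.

Css = rate / CL = 242 / 0.838 = 288.8 µg/mL
k = ln 2 / 22.9 = 0.03027 hr⁻¹
C(t) = Css (1 − e^(−kt)) = 288.8 × (1 − e^(−2.294)) = 288.8 × 0.8992 ≈ 260 µg/mL

260 µg/mL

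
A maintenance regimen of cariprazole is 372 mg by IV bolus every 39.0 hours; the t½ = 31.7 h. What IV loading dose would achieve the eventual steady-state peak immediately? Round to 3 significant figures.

k = ln 2 / 31.7 = 0.02187 h⁻¹
Accumulation ratio R = 1 / (1 − e^(−kτ)) = 1 / (1 − e^(−0.02187×39.0)) = 1 / (1 − 0.4262) = 1.743
Loading dose = maintenance dose × R = 372 × 1.743 ≈ 648 mg

648 mg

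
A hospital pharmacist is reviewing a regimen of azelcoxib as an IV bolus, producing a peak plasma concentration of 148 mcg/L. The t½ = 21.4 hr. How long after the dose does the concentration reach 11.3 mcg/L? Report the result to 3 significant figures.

k = ln 2 / 21.4 = 0.03239 hr⁻¹
C(t) = C₀ e^(−kt)  ⇒  t = ln(C₀/C) / k
t = ln(148/11.3) / 0.03239 = 2.572 / 0.03239 ≈ 79.4 hours

79.4 hours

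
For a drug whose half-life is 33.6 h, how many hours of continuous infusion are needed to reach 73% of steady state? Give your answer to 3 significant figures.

63.5 hours

k = ln 2 / 33.6 = 0.02063 h⁻¹
f = 1 − e^(−kt)  ⇒  t = −ln(1 − f) / k
t = −ln(1 − 0.73) / 0.02063 = 1.309 / 0.02063 ≈ 63.5 hours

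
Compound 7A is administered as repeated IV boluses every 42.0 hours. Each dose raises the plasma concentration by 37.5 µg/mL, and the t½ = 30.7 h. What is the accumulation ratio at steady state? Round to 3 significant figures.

k = ln 2 / 30.7 = 0.02258 h⁻¹
Fraction remaining after one interval: e^(−kτ) = e^(−0.02258 × 42.0) = 0.3874
R = 1 / (1 − 0.3874) = 1 / 0.6126 ≈ 1.63

1.63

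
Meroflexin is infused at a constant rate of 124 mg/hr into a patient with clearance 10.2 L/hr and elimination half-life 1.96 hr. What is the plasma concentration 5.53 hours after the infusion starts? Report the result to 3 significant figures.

Css = rate / CL = 124 / 10.2 = 12.16 µg/mL
k = ln 2 / 1.96 = 0.3536 hr⁻¹
C(t) = Css (1 − e^(−kt)) = 12.16 × (1 − e^(−1.956)) = 12.16 × 0.8585 ≈ 10.4 µg/mL

10.4 µg/mL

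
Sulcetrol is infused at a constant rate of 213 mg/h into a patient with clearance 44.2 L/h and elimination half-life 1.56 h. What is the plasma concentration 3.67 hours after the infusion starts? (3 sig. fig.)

Css = rate / CL = 213 / 44.2 = 4.819 mg/L
k = ln 2 / 1.56 = 0.4443 h⁻¹
C(t) = Css (1 − e^(−kt)) = 4.819 × (1 − e^(−1.631)) = 4.819 × 0.8042 ≈ 3.88 mg/L

3.88 mg/L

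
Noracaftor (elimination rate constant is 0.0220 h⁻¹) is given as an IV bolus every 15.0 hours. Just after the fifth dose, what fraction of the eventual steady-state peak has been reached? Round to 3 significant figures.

0.808

f_n = 1 − e^(−nkτ) = 1 − e^(−5 × 0.02200 × 15.0) = 1 − e^(−1.650) = 1 − 0.1920 ≈ 0.808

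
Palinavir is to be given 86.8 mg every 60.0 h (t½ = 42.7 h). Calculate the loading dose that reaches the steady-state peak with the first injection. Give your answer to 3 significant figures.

139 mg

k = ln 2 / 42.7 = 0.01623 h⁻¹
Accumulation ratio R = 1 / (1 − e^(−kτ)) = 1 / (1 − e^(−0.01623×60.0)) = 1 / (1 − 0.3776) = 1.607
Loading dose = maintenance dose × R = 86.8 × 1.607 ≈ 139 mg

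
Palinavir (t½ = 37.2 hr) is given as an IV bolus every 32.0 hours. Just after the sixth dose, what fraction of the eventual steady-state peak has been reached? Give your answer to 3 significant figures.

0.972

k = ln 2 / 37.2 = 0.01863 hr⁻¹
f_n = 1 − e^(−nkτ) = 1 − e^(−6 × 0.01863 × 32.0) = 1 − e^(−3.578) = 1 − 0.02794 ≈ 0.972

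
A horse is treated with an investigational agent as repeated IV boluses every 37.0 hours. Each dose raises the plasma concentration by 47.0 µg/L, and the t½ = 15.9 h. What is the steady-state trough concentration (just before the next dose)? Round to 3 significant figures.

k = ln 2 / 15.9 = 0.04359 h⁻¹
Fraction remaining after one interval: e^(−kτ) = e^(−0.04359 × 37.0) = 0.1993
R = 1 / (1 − 0.1993) = 1.249
Css,max = 47.0 × 1.249 = 58.70 µg/L
Css,min = Css,max × e^(−kτ) = 58.70 × 0.1993 ≈ 11.7 µg/L

11.7 µg/L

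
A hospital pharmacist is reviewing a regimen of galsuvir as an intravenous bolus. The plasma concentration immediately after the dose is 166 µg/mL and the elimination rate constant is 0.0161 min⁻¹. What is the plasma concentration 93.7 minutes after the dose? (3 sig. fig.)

C(t) = C₀ e^(−kt) = 166 × e^(−0.01610 × 93.7) = 166 × e^(−1.509) = 166 × 0.2212 ≈ 36.7 µg/mL

36.7 µg/mL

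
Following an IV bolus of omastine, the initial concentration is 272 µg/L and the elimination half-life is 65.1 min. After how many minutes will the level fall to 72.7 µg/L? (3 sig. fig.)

124 minutes

k = ln 2 / 65.1 = 0.01065 min⁻¹
C(t) = C₀ e^(−kt)  ⇒  t = ln(C₀/C) / k
t = ln(272/72.7) / 0.01065 = 1.319 / 0.01065 ≈ 124 minutes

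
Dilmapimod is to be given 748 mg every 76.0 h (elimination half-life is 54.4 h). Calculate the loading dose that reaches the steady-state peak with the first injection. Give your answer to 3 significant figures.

1210 mg

k = ln 2 / 54.4 = 0.01274 h⁻¹
Accumulation ratio R = 1 / (1 − e^(−kτ)) = 1 / (1 − e^(−0.01274×76.0)) = 1 / (1 − 0.3797) = 1.612
Loading dose = maintenance dose × R = 748 × 1.612 ≈ 1210 mg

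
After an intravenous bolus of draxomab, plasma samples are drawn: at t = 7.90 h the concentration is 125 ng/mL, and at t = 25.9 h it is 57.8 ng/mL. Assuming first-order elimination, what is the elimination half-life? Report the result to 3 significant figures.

16.2 hours

k = ln(C₁/C₂) / (t₂ − t₁) = ln(125/57.8) / (25.9 − 7.90)
  = 0.7713 / 18.00 = 0.04285 h⁻¹
t½ = ln 2 / k = ln 2 / 0.04285 ≈ 16.2 hours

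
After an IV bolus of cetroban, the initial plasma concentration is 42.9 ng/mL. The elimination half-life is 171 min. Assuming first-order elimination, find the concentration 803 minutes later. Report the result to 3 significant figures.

k = ln 2 / 171 = 0.004053 min⁻¹
803 min is 4.696 half-lives, so C = 42.9 × (1/2)^4.696 = 42.9 × 0.03858 ≈ 1.66 ng/mL

1.66 ng/mL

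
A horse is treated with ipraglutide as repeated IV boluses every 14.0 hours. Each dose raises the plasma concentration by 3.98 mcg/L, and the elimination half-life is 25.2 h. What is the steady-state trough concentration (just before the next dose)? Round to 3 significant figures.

k = ln 2 / 25.2 = 0.02751 h⁻¹
Fraction remaining after one interval: e^(−kτ) = e^(−0.02751 × 14.0) = 0.6804
R = 1 / (1 − 0.6804) = 3.129
Css,max = 3.98 × 3.129 = 12.45 mcg/L
Css,min = Css,max × e^(−kτ) = 12.45 × 0.6804 ≈ 8.47 mcg/L

8.47 mcg/L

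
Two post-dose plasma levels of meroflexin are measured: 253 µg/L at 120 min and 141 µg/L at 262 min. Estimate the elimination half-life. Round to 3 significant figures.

k = ln(C₁/C₂) / (t₂ − t₁) = ln(253/141) / (262 − 120)
  = 0.5846 / 142.0 = 0.004117 min⁻¹
t½ = ln 2 / k = ln 2 / 0.004117 ≈ 168 minutes

168 minutes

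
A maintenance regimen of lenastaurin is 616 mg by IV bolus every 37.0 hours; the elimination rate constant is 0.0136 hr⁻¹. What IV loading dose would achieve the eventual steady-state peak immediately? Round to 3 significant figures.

1560 mg

Accumulation ratio R = 1 / (1 − e^(−kτ)) = 1 / (1 − e^(−0.01360×37.0)) = 1 / (1 − 0.6046) = 2.529
Loading dose = maintenance dose × R = 616 × 2.529 ≈ 1560 mg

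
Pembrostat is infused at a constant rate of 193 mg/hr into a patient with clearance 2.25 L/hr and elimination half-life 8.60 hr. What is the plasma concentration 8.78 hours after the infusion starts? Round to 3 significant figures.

Css = rate / CL = 193 / 2.25 = 85.78 mg/L
k = ln 2 / 8.60 = 0.08060 hr⁻¹
C(t) = Css (1 − e^(−kt)) = 85.78 × (1 − e^(−0.7077)) = 85.78 × 0.5072 ≈ 43.5 mg/L

43.5 mg/L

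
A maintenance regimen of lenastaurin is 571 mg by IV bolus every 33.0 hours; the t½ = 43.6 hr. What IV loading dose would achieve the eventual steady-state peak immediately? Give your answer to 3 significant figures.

1400 mg

k = ln 2 / 43.6 = 0.01590 hr⁻¹
Accumulation ratio R = 1 / (1 − e^(−kτ)) = 1 / (1 − e^(−0.01590×33.0)) = 1 / (1 − 0.5918) = 2.450
Loading dose = maintenance dose × R = 571 × 2.450 ≈ 1400 mg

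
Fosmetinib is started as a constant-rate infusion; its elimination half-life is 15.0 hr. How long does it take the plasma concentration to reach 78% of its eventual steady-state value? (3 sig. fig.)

32.8 hours

k = ln 2 / 15.0 = 0.04621 hr⁻¹
f = 1 − e^(−kt)  ⇒  t = −ln(1 − f) / k
t = −ln(1 − 0.78) / 0.04621 = 1.514 / 0.04621 ≈ 32.8 hours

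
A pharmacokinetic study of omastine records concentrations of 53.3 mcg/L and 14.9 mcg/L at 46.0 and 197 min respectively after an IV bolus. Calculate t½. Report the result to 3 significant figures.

k = ln(C₁/C₂) / (t₂ − t₁) = ln(53.3/14.9) / (197 − 46.0)
  = 1.275 / 151.0 = 0.008441 min⁻¹
t½ = ln 2 / k = ln 2 / 0.008441 ≈ 82.1 minutes

82.1 minutes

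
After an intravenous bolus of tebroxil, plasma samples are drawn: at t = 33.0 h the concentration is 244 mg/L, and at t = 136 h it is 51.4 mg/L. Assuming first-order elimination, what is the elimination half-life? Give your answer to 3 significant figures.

45.8 hours

k = ln(C₁/C₂) / (t₂ − t₁) = ln(244/51.4) / (136 − 33.0)
  = 1.558 / 103.0 = 0.01512 h⁻¹
t½ = ln 2 / k = ln 2 / 0.01512 ≈ 45.8 hours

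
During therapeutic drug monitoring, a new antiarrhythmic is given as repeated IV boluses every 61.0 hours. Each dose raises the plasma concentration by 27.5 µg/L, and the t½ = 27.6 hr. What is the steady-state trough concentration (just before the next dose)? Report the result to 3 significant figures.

7.58 µg/L

k = ln 2 / 27.6 = 0.02511 hr⁻¹
Fraction remaining after one interval: e^(−kτ) = e^(−0.02511 × 61.0) = 0.2161
R = 1 / (1 − 0.2161) = 1.276
Css,max = 27.5 × 1.276 = 35.08 µg/L
Css,min = Css,max × e^(−kτ) = 35.08 × 0.2161 ≈ 7.58 µg/L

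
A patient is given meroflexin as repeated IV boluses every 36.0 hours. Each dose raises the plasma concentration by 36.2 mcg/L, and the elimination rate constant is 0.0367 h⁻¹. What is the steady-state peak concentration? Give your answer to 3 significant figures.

Fraction remaining after one interval: e^(−kτ) = e^(−0.03670 × 36.0) = 0.2668
R = 1 / (1 − 0.2668) = 1.364
Css,max = 36.2 × 1.364 ≈ 49.4 mcg/L

49.4 mcg/L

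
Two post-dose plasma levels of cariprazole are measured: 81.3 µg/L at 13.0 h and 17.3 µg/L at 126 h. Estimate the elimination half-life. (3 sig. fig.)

k = ln(C₁/C₂) / (t₂ − t₁) = ln(81.3/17.3) / (126 − 13.0)
  = 1.547 / 113.0 = 0.01369 h⁻¹
t½ = ln 2 / k = ln 2 / 0.01369 ≈ 50.6 hours

50.6 hours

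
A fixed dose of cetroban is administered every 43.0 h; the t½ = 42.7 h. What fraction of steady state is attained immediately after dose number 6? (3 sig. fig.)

0.985

k = ln 2 / 42.7 = 0.01623 h⁻¹
f_n = 1 − e^(−nkτ) = 1 − e^(−6 × 0.01623 × 43.0) = 1 − e^(−4.188) = 1 − 0.01518 ≈ 0.985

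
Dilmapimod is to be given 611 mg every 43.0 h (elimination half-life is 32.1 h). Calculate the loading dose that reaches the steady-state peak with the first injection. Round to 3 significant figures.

k = ln 2 / 32.1 = 0.02159 h⁻¹
Accumulation ratio R = 1 / (1 − e^(−kτ)) = 1 / (1 − e^(−0.02159×43.0)) = 1 / (1 − 0.3951) = 1.653
Loading dose = maintenance dose × R = 611 × 1.653 ≈ 1010 mg

1010 mg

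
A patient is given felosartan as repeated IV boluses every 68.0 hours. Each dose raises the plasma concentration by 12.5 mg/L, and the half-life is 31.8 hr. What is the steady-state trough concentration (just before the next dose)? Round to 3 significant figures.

k = ln 2 / 31.8 = 0.02180 hr⁻¹
Fraction remaining after one interval: e^(−kτ) = e^(−0.02180 × 68.0) = 0.2271
R = 1 / (1 − 0.2271) = 1.294
Css,max = 12.5 × 1.294 = 16.17 mg/L
Css,min = Css,max × e^(−kτ) = 16.17 × 0.2271 ≈ 3.67 mg/L

3.67 mg/L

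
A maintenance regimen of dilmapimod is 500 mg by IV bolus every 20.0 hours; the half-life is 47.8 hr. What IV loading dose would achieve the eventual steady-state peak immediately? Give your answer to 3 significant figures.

1990 mg

k = ln 2 / 47.8 = 0.01450 hr⁻¹
Accumulation ratio R = 1 / (1 − e^(−kτ)) = 1 / (1 − e^(−0.01450×20.0)) = 1 / (1 − 0.7482) = 3.972
Loading dose = maintenance dose × R = 500 × 3.972 ≈ 1990 mg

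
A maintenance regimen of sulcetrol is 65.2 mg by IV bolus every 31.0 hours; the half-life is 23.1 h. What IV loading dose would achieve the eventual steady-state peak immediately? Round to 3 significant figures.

108 mg

k = ln 2 / 23.1 = 0.03001 h⁻¹
Accumulation ratio R = 1 / (1 − e^(−kτ)) = 1 / (1 − e^(−0.03001×31.0)) = 1 / (1 − 0.3945) = 1.651
Loading dose = maintenance dose × R = 65.2 × 1.651 ≈ 108 mg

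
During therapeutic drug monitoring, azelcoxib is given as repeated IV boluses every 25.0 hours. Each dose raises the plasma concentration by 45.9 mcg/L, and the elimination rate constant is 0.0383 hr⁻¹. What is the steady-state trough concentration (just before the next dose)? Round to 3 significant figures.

28.6 mcg/L

Fraction remaining after one interval: e^(−kτ) = e^(−0.03830 × 25.0) = 0.3839
R = 1 / (1 − 0.3839) = 1.623
Css,max = 45.9 × 1.623 = 74.50 mcg/L
Css,min = Css,max × e^(−kτ) = 74.50 × 0.3839 ≈ 28.6 mcg/L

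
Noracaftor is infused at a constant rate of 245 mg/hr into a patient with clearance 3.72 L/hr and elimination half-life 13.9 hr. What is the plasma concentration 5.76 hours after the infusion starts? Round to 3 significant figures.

16.4 mg/L

Css = rate / CL = 245 / 3.72 = 65.86 mg/L
k = ln 2 / 13.9 = 0.04987 hr⁻¹
C(t) = Css (1 − e^(−kt)) = 65.86 × (1 − e^(−0.2872)) = 65.86 × 0.2497 ≈ 16.4 mg/L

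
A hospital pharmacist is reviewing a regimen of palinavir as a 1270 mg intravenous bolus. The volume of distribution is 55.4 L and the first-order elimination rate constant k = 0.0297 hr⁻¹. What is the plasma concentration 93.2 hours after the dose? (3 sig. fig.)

1.44 µg/mL

C₀ = dose / V = 1270 / 55.4 = 22.92 µg/mL
C(t) = C₀ e^(−kt) = 22.92 × e^(−0.02970 × 93.2) = 22.92 × e^(−2.768) = 22.92 × 0.06278 ≈ 1.44 µg/mL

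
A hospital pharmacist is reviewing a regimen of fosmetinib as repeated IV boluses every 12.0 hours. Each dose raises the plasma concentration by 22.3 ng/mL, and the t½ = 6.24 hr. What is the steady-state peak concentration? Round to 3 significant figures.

30.3 ng/mL

k = ln 2 / 6.24 = 0.1111 hr⁻¹
Fraction remaining after one interval: e^(−kτ) = e^(−0.1111 × 12.0) = 0.2637
R = 1 / (1 − 0.2637) = 1.358
Css,max = 22.3 × 1.358 ≈ 30.3 ng/mL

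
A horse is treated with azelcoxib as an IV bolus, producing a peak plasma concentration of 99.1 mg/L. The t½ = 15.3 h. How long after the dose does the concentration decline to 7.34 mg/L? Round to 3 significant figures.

57.5 hours

k = ln 2 / 15.3 = 0.04530 h⁻¹
C(t) = C₀ e^(−kt)  ⇒  t = ln(C₀/C) / k
t = ln(99.1/7.34) / 0.04530 = 2.603 / 0.04530 ≈ 57.5 hours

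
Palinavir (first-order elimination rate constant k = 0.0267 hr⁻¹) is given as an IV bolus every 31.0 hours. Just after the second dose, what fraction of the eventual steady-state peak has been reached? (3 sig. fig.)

f_n = 1 − e^(−nkτ) = 1 − e^(−2 × 0.02670 × 31.0) = 1 − e^(−1.655) = 1 − 0.1910 ≈ 0.809

0.809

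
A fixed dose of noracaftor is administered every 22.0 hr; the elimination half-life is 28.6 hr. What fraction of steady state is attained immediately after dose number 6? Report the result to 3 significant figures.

0.959

k = ln 2 / 28.6 = 0.02424 hr⁻¹
f_n = 1 − e^(−nkτ) = 1 − e^(−6 × 0.02424 × 22.0) = 1 − e^(−3.199) = 1 − 0.04080 ≈ 0.959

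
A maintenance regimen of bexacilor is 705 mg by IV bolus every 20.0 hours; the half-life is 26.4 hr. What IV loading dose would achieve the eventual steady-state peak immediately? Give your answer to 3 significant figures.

k = ln 2 / 26.4 = 0.02626 hr⁻¹
Accumulation ratio R = 1 / (1 − e^(−kτ)) = 1 / (1 − e^(−0.02626×20.0)) = 1 / (1 − 0.5915) = 2.448
Loading dose = maintenance dose × R = 705 × 2.448 ≈ 1730 mg

1730 mg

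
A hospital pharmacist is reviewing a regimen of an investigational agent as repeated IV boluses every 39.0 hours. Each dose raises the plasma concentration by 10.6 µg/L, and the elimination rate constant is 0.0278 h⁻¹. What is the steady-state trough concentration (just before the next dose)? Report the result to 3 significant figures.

5.42 µg/L

Fraction remaining after one interval: e^(−kτ) = e^(−0.02780 × 39.0) = 0.3382
R = 1 / (1 − 0.3382) = 1.511
Css,max = 10.6 × 1.511 = 16.02 µg/L
Css,min = Css,max × e^(−kτ) = 16.02 × 0.3382 ≈ 5.42 µg/L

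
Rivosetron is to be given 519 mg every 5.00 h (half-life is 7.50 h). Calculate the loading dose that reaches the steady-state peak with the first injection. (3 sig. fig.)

1400 mg

k = ln 2 / 7.50 = 0.09242 h⁻¹
Accumulation ratio R = 1 / (1 − e^(−kτ)) = 1 / (1 − e^(−0.09242×5.00)) = 1 / (1 − 0.6300) = 2.702
Loading dose = maintenance dose × R = 519 × 2.702 ≈ 1400 mg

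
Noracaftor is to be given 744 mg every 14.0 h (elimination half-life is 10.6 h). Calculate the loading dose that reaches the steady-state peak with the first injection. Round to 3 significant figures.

1240 mg

k = ln 2 / 10.6 = 0.06539 h⁻¹
Accumulation ratio R = 1 / (1 − e^(−kτ)) = 1 / (1 − e^(−0.06539×14.0)) = 1 / (1 − 0.4003) = 1.668
Loading dose = maintenance dose × R = 744 × 1.668 ≈ 1240 mg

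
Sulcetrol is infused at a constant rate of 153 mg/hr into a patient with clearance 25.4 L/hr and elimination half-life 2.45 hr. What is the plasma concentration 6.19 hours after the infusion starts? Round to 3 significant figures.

Css = rate / CL = 153 / 25.4 = 6.024 mg/L
k = ln 2 / 2.45 = 0.2829 hr⁻¹
C(t) = Css (1 − e^(−kt)) = 6.024 × (1 − e^(−1.751)) = 6.024 × 0.8264 ≈ 4.98 mg/L

4.98 mg/L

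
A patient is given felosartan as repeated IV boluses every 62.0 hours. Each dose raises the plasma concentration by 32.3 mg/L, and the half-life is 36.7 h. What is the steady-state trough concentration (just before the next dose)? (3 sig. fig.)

k = ln 2 / 36.7 = 0.01889 h⁻¹
Fraction remaining after one interval: e^(−kτ) = e^(−0.01889 × 62.0) = 0.3101
R = 1 / (1 − 0.3101) = 1.449
Css,max = 32.3 × 1.449 = 46.82 mg/L
Css,min = Css,max × e^(−kτ) = 46.82 × 0.3101 ≈ 14.5 mg/L

14.5 mg/L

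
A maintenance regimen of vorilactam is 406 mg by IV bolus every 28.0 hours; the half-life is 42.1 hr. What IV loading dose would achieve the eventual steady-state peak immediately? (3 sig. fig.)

1100 mg

k = ln 2 / 42.1 = 0.01646 hr⁻¹
Accumulation ratio R = 1 / (1 − e^(−kτ)) = 1 / (1 − e^(−0.01646×28.0)) = 1 / (1 − 0.6307) = 2.707
Loading dose = maintenance dose × R = 406 × 2.707 ≈ 1100 mg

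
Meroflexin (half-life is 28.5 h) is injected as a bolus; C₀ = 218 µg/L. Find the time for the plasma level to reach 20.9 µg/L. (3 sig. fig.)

k = ln 2 / 28.5 = 0.02432 h⁻¹
C(t) = C₀ e^(−kt)  ⇒  t = ln(C₀/C) / k
t = ln(218/20.9) / 0.02432 = 2.345 / 0.02432 ≈ 96.4 hours

96.4 hours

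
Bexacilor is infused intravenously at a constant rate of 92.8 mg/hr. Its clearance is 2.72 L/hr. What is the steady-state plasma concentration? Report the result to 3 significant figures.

34.1 µg/mL

Css = infusion rate / CL = 92.8 / 2.72 ≈ 34.1 µg/mL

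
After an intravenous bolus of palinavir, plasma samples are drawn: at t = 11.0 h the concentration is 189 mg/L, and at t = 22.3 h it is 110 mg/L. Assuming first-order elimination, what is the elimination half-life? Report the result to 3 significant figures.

k = ln(C₁/C₂) / (t₂ − t₁) = ln(189/110) / (22.3 − 11.0)
  = 0.5413 / 11.30 = 0.04790 h⁻¹
t½ = ln 2 / k = ln 2 / 0.04790 ≈ 14.5 hours

14.5 hours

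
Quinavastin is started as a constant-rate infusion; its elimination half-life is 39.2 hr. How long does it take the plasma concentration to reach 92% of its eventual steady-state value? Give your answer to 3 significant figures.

k = ln 2 / 39.2 = 0.01768 hr⁻¹
f = 1 − e^(−kt)  ⇒  t = −ln(1 − f) / k
t = −ln(1 − 0.92) / 0.01768 = 2.526 / 0.01768 ≈ 143 hours

143 hours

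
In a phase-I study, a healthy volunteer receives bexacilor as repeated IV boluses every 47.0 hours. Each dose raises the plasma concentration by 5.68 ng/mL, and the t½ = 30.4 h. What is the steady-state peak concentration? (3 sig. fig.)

k = ln 2 / 30.4 = 0.02280 h⁻¹
Fraction remaining after one interval: e^(−kτ) = e^(−0.02280 × 47.0) = 0.3424
R = 1 / (1 − 0.3424) = 1.521
Css,max = 5.68 × 1.521 ≈ 8.64 ng/mL

8.64 ng/mL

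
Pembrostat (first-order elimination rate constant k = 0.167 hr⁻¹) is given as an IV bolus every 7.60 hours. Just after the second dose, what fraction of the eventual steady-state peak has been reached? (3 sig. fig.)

0.921

f_n = 1 − e^(−nkτ) = 1 − e^(−2 × 0.1670 × 7.60) = 1 − e^(−2.538) = 1 − 0.07899 ≈ 0.921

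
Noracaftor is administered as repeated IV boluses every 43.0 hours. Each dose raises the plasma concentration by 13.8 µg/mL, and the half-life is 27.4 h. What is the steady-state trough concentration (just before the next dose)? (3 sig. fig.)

7.01 µg/mL

k = ln 2 / 27.4 = 0.02530 h⁻¹
Fraction remaining after one interval: e^(−kτ) = e^(−0.02530 × 43.0) = 0.3370
R = 1 / (1 − 0.3370) = 1.508
Css,max = 13.8 × 1.508 = 20.81 µg/mL
Css,min = Css,max × e^(−kτ) = 20.81 × 0.3370 ≈ 7.01 µg/mL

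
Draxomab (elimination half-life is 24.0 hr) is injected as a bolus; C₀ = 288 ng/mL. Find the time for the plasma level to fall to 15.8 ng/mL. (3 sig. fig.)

k = ln 2 / 24.0 = 0.02888 hr⁻¹
C(t) = C₀ e^(−kt)  ⇒  t = ln(C₀/C) / k
t = ln(288/15.8) / 0.02888 = 2.903 / 0.02888 ≈ 101 hours

101 hours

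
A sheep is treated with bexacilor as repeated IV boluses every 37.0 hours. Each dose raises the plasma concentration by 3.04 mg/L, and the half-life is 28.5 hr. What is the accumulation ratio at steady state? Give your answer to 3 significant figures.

k = ln 2 / 28.5 = 0.02432 hr⁻¹
Fraction remaining after one interval: e^(−kτ) = e^(−0.02432 × 37.0) = 0.4066
R = 1 / (1 − 0.4066) = 1 / 0.5934 ≈ 1.69

1.69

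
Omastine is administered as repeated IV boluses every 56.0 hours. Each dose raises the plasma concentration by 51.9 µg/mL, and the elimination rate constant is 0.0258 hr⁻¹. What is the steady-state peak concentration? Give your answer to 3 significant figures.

67.9 µg/mL

Fraction remaining after one interval: e^(−kτ) = e^(−0.02580 × 56.0) = 0.2358
R = 1 / (1 − 0.2358) = 1.309
Css,max = 51.9 × 1.309 ≈ 67.9 µg/mL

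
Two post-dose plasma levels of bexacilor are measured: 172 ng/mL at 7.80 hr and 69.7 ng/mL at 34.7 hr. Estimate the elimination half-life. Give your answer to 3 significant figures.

k = ln(C₁/C₂) / (t₂ − t₁) = ln(172/69.7) / (34.7 − 7.80)
  = 0.9033 / 26.90 = 0.03358 hr⁻¹
t½ = ln 2 / k = ln 2 / 0.03358 ≈ 20.6 hours

20.6 hours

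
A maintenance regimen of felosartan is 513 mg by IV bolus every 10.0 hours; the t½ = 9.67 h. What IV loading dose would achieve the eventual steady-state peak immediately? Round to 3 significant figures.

1000 mg

k = ln 2 / 9.67 = 0.07168 h⁻¹
Accumulation ratio R = 1 / (1 − e^(−kτ)) = 1 / (1 − e^(−0.07168×10.0)) = 1 / (1 − 0.4883) = 1.954
Loading dose = maintenance dose × R = 513 × 1.954 ≈ 1000 mg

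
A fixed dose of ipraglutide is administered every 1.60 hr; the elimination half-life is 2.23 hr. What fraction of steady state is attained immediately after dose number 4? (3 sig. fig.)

k = ln 2 / 2.23 = 0.3108 hr⁻¹
f_n = 1 − e^(−nkτ) = 1 − e^(−4 × 0.3108 × 1.60) = 1 − e^(−1.989) = 1 − 0.1368 ≈ 0.863

0.863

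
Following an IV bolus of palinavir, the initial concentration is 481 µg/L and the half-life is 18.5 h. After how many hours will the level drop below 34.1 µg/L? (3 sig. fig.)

k = ln 2 / 18.5 = 0.03747 h⁻¹
C(t) = C₀ e^(−kt)  ⇒  t = ln(C₀/C) / k
t = ln(481/34.1) / 0.03747 = 2.647 / 0.03747 ≈ 70.6 hours

70.6 hours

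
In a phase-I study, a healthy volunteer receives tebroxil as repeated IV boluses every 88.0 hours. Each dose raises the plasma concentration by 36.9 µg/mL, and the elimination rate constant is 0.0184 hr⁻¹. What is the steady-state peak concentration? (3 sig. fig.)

Fraction remaining after one interval: e^(−kτ) = e^(−0.01840 × 88.0) = 0.1981
R = 1 / (1 − 0.1981) = 1.247
Css,max = 36.9 × 1.247 ≈ 46.0 µg/mL

46.0 µg/mL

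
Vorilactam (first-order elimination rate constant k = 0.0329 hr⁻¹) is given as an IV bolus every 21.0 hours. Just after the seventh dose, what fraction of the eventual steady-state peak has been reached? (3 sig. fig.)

f_n = 1 − e^(−nkτ) = 1 − e^(−7 × 0.03290 × 21.0) = 1 − e^(−4.836) = 1 − 0.007936 ≈ 0.992

0.992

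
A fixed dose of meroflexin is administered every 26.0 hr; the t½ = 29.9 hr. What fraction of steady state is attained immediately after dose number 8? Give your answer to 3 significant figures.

k = ln 2 / 29.9 = 0.02318 hr⁻¹
f_n = 1 − e^(−nkτ) = 1 − e^(−8 × 0.02318 × 26.0) = 1 − e^(−4.822) = 1 − 0.008052 ≈ 0.992

0.992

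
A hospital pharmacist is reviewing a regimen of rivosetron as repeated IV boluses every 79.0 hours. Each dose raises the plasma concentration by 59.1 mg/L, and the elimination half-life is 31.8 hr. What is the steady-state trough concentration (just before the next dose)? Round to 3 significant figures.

12.9 mg/L

k = ln 2 / 31.8 = 0.02180 hr⁻¹
Fraction remaining after one interval: e^(−kτ) = e^(−0.02180 × 79.0) = 0.1787
R = 1 / (1 − 0.1787) = 1.218
Css,max = 59.1 × 1.218 = 71.96 mg/L
Css,min = Css,max × e^(−kτ) = 71.96 × 0.1787 ≈ 12.9 mg/L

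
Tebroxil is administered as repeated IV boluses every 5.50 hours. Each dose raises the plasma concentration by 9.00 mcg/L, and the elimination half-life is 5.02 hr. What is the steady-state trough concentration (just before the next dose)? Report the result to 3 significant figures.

7.92 mcg/L

k = ln 2 / 5.02 = 0.1381 hr⁻¹
Fraction remaining after one interval: e^(−kτ) = e^(−0.1381 × 5.50) = 0.4679
R = 1 / (1 − 0.4679) = 1.879
Css,max = 9.00 × 1.879 = 16.92 mcg/L
Css,min = Css,max × e^(−kτ) = 16.92 × 0.4679 ≈ 7.92 mcg/L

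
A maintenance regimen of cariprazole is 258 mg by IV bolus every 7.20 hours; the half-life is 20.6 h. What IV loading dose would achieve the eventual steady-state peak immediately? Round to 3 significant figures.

k = ln 2 / 20.6 = 0.03365 h⁻¹
Accumulation ratio R = 1 / (1 − e^(−kτ)) = 1 / (1 − e^(−0.03365×7.20)) = 1 / (1 − 0.7848) = 4.648
Loading dose = maintenance dose × R = 258 × 4.648 ≈ 1200 mg

1200 mg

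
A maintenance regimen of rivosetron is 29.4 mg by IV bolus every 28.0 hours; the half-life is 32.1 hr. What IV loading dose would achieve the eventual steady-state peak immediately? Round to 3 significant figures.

64.8 mg

k = ln 2 / 32.1 = 0.02159 hr⁻¹
Accumulation ratio R = 1 / (1 − e^(−kτ)) = 1 / (1 − e^(−0.02159×28.0)) = 1 / (1 − 0.5463) = 2.204
Loading dose = maintenance dose × R = 29.4 × 2.204 ≈ 64.8 mg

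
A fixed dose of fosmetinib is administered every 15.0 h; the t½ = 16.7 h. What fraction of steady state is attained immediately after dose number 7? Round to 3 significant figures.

k = ln 2 / 16.7 = 0.04151 h⁻¹
f_n = 1 − e^(−nkτ) = 1 − e^(−7 × 0.04151 × 15.0) = 1 − e^(−4.358) = 1 − 0.01280 ≈ 0.987

0.987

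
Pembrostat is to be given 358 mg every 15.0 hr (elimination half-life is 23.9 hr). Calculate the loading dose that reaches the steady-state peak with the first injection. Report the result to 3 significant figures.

1010 mg

k = ln 2 / 23.9 = 0.02900 hr⁻¹
Accumulation ratio R = 1 / (1 − e^(−kτ)) = 1 / (1 − e^(−0.02900×15.0)) = 1 / (1 − 0.6472) = 2.835
Loading dose = maintenance dose × R = 358 × 2.835 ≈ 1010 mg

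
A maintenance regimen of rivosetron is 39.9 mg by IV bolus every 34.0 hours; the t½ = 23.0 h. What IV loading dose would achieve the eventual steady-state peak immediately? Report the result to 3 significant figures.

k = ln 2 / 23.0 = 0.03014 h⁻¹
Accumulation ratio R = 1 / (1 − e^(−kτ)) = 1 / (1 − e^(−0.03014×34.0)) = 1 / (1 − 0.3589) = 1.560
Loading dose = maintenance dose × R = 39.9 × 1.560 ≈ 62.2 mg

62.2 mg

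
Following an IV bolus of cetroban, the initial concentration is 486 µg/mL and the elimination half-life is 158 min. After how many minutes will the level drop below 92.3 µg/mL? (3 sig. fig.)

k = ln 2 / 158 = 0.004387 min⁻¹
C(t) = C₀ e^(−kt)  ⇒  t = ln(C₀/C) / k
t = ln(486/92.3) / 0.004387 = 1.661 / 0.004387 ≈ 379 minutes

379 minutes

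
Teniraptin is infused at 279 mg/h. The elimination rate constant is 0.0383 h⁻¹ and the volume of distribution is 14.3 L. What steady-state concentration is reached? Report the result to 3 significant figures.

CL = k · V = 0.0383 × 14.3 = 0.5477 L/h
Css = rate / CL = 279 / 0.5477 ≈ 509 µg/mL

509 µg/mL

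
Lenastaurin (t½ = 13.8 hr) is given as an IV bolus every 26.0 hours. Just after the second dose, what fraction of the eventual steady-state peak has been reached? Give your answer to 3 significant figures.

k = ln 2 / 13.8 = 0.05023 hr⁻¹
f_n = 1 − e^(−nkτ) = 1 − e^(−2 × 0.05023 × 26.0) = 1 − e^(−2.612) = 1 − 0.07340 ≈ 0.927

0.927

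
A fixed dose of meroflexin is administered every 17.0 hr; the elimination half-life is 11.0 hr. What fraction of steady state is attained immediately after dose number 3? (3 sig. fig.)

k = ln 2 / 11.0 = 0.06301 hr⁻¹
f_n = 1 − e^(−nkτ) = 1 − e^(−3 × 0.06301 × 17.0) = 1 − e^(−3.214) = 1 − 0.04021 ≈ 0.960

0.960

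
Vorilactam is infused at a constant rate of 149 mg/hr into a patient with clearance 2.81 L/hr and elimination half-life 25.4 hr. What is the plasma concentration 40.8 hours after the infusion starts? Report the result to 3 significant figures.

35.6 µg/mL

Css = rate / CL = 149 / 2.81 = 53.02 µg/mL
k = ln 2 / 25.4 = 0.02729 hr⁻¹
C(t) = Css (1 − e^(−kt)) = 53.02 × (1 − e^(−1.113)) = 53.02 × 0.6716 ≈ 35.6 µg/mL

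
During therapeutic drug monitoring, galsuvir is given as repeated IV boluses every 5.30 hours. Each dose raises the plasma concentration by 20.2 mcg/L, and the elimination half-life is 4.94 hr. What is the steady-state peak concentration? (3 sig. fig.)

k = ln 2 / 4.94 = 0.1403 hr⁻¹
Fraction remaining after one interval: e^(−kτ) = e^(−0.1403 × 5.30) = 0.4754
R = 1 / (1 − 0.4754) = 1.906
Css,max = 20.2 × 1.906 ≈ 38.5 mcg/L

38.5 mcg/L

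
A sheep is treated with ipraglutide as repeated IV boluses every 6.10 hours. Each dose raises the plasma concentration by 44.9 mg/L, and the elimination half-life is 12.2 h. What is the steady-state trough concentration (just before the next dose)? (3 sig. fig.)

108 mg/L

k = ln 2 / 12.2 = 0.05682 h⁻¹
Fraction remaining after one interval: e^(−kτ) = e^(−0.05682 × 6.10) = 0.7071
R = 1 / (1 − 0.7071) = 3.414
Css,max = 44.9 × 3.414 = 153.3 mg/L
Css,min = Css,max × e^(−kτ) = 153.3 × 0.7071 ≈ 108 mg/L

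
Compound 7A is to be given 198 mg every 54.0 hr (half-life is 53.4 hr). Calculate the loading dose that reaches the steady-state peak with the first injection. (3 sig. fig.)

k = ln 2 / 53.4 = 0.01298 hr⁻¹
Accumulation ratio R = 1 / (1 − e^(−kτ)) = 1 / (1 − e^(−0.01298×54.0)) = 1 / (1 − 0.4961) = 1.985
Loading dose = maintenance dose × R = 198 × 1.985 ≈ 393 mg

393 mg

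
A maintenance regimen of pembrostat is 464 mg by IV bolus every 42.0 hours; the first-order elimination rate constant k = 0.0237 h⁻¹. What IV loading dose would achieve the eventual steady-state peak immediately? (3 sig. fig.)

736 mg

Accumulation ratio R = 1 / (1 − e^(−kτ)) = 1 / (1 − e^(−0.02370×42.0)) = 1 / (1 − 0.3696) = 1.586
Loading dose = maintenance dose × R = 464 × 1.586 ≈ 736 mg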